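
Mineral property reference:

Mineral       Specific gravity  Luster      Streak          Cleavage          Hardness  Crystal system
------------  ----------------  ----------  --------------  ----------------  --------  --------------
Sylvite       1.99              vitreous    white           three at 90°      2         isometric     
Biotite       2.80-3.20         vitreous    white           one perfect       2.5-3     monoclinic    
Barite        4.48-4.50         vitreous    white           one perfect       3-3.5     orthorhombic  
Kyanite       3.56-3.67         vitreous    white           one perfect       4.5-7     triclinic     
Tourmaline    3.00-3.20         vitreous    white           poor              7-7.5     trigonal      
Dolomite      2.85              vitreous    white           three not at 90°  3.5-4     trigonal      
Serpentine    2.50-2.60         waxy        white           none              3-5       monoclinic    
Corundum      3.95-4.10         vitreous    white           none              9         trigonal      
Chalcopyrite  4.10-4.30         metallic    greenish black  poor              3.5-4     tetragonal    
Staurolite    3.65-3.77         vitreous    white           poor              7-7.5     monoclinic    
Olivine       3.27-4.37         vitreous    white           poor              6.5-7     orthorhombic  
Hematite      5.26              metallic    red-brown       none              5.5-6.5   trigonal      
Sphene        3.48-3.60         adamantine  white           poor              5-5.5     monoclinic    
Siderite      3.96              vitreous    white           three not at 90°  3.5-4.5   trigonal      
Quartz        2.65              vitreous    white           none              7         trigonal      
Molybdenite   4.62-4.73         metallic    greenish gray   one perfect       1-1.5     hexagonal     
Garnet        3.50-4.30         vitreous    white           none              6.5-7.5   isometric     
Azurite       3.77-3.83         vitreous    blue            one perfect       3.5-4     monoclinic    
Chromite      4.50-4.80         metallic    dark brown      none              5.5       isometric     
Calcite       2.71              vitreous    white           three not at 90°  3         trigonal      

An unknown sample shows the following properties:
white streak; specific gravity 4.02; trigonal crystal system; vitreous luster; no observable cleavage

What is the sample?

White streak is inconsistent with Chalcopyrite, Hematite, Molybdenite, Azurite, Chromite.
Specific gravity 4.02 — leaves Corundum, Olivine, Garnet.
Trigonal crystal system — narrows the field to Corundum.
Vitreous luster — all remaining candidates fit.
No observable cleavage — all remaining candidates fit.
Only Corundum satisfies all observations.

Corundum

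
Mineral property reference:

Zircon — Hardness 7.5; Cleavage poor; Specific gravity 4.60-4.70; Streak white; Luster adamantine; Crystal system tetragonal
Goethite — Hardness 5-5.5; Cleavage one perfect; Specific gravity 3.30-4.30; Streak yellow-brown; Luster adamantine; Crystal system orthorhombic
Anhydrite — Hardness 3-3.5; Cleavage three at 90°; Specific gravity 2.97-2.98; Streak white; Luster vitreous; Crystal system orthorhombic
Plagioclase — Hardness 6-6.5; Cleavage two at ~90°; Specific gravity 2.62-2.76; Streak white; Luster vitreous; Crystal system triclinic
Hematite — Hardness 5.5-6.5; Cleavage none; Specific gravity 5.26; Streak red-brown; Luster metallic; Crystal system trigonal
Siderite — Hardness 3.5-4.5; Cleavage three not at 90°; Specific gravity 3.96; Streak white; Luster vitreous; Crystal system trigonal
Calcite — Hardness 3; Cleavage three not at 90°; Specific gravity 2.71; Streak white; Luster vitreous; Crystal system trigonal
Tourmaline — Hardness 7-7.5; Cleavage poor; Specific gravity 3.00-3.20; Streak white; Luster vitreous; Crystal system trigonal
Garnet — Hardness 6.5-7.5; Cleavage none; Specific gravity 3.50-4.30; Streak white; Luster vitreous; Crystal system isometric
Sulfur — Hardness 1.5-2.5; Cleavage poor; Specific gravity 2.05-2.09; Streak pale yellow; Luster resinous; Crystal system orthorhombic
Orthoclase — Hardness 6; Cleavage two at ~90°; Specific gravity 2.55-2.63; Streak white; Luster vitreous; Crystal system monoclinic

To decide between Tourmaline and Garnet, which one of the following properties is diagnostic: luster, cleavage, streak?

Luster: both vitreous — same for both.
Cleavage: Tourmaline poor, Garnet none — different.
Streak: both white — same for both.
Only cleavage differs between Tourmaline and Garnet among the listed tests.

cleavage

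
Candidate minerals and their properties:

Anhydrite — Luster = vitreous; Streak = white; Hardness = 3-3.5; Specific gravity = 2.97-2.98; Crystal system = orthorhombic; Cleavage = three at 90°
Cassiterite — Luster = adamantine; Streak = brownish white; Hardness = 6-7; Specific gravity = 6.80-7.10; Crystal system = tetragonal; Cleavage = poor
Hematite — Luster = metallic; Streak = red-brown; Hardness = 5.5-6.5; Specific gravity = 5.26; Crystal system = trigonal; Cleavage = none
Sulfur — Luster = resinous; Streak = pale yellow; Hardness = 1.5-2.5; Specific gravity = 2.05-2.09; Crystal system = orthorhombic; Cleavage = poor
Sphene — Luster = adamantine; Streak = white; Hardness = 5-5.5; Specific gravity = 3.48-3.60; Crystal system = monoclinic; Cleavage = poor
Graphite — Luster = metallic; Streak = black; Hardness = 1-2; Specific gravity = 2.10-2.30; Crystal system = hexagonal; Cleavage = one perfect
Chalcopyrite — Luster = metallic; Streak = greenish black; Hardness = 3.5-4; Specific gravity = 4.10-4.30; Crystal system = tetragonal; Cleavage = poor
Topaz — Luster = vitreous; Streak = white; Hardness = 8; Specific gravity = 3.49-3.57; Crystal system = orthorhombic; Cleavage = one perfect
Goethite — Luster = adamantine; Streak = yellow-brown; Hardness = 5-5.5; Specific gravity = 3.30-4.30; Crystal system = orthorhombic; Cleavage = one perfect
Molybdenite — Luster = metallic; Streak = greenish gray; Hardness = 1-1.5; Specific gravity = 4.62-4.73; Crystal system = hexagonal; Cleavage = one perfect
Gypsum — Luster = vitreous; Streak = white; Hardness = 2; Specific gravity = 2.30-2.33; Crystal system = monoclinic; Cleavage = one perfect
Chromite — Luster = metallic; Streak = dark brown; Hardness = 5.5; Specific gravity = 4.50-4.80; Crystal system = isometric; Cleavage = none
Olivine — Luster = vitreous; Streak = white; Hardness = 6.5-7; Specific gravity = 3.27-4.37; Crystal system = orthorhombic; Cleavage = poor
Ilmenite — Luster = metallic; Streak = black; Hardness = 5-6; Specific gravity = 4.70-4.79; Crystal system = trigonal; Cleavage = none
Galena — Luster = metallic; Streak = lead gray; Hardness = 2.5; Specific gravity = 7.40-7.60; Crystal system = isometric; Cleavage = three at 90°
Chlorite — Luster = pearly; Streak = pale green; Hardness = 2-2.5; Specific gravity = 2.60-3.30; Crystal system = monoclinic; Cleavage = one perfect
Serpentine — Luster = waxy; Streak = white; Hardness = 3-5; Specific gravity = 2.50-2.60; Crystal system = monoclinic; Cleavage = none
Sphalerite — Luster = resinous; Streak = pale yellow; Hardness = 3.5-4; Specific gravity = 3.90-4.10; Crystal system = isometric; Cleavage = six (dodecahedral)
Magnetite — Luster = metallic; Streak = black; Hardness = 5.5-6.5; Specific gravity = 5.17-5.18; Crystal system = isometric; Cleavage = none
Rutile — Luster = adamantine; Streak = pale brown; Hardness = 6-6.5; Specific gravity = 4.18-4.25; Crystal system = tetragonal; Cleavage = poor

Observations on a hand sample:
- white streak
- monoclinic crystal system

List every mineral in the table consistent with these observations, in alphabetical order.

White streak: narrows the field to Anhydrite, Sphene, Topaz, Gypsum, Olivine, Serpentine.
Monoclinic crystal system excludes Anhydrite, Topaz, Olivine.
Consistent with every observation: Gypsum, Serpentine, Sphene.

Gypsum, Serpentine, Sphene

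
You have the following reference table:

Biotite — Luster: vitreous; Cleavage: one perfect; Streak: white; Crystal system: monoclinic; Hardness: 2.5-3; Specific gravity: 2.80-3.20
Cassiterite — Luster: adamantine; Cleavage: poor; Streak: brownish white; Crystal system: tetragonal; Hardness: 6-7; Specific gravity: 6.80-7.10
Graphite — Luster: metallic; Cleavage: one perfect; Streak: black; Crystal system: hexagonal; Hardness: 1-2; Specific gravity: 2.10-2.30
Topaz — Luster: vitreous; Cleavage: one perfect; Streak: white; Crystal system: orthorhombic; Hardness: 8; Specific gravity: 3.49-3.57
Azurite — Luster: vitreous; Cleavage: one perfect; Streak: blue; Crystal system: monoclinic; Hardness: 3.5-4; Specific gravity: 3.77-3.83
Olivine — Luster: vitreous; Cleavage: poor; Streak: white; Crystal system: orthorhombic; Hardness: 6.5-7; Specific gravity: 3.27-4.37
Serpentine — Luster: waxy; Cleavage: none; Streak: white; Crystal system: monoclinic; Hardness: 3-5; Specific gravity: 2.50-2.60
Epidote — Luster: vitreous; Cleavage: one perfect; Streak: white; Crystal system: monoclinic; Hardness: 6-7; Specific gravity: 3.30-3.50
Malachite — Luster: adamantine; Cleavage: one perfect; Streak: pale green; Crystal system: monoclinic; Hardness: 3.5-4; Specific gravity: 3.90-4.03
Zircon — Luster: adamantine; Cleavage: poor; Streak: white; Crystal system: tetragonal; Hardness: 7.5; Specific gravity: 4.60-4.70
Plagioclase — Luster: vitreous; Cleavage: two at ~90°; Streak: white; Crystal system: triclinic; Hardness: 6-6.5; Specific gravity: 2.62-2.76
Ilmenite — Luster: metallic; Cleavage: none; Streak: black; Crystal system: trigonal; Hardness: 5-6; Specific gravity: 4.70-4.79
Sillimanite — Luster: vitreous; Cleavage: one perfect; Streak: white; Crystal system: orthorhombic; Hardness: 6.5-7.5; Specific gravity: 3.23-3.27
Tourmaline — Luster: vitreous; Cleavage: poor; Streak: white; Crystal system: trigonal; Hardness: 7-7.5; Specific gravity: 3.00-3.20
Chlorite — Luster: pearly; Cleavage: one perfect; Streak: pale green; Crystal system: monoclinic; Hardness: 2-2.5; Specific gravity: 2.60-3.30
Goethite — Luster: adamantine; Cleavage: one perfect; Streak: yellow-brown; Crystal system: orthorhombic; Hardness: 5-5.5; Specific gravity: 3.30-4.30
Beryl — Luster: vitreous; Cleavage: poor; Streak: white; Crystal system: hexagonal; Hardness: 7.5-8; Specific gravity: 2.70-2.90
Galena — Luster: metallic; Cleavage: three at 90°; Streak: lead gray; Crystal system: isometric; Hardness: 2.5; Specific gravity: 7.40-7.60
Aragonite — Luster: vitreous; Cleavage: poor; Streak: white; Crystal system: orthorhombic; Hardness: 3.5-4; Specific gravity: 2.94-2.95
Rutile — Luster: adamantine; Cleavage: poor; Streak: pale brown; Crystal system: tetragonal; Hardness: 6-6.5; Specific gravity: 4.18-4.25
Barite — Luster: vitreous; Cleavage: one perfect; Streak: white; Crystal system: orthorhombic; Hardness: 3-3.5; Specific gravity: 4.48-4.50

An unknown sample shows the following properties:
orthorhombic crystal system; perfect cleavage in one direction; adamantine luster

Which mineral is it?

Orthorhombic crystal system — only Topaz, Olivine, Sillimanite, Goethite, Aragonite, Barite remain.
Perfect cleavage in one direction is inconsistent with Olivine, Aragonite.
Adamantine luster — narrows the field to Goethite.
Goethite is the sole remaining match.

Goethite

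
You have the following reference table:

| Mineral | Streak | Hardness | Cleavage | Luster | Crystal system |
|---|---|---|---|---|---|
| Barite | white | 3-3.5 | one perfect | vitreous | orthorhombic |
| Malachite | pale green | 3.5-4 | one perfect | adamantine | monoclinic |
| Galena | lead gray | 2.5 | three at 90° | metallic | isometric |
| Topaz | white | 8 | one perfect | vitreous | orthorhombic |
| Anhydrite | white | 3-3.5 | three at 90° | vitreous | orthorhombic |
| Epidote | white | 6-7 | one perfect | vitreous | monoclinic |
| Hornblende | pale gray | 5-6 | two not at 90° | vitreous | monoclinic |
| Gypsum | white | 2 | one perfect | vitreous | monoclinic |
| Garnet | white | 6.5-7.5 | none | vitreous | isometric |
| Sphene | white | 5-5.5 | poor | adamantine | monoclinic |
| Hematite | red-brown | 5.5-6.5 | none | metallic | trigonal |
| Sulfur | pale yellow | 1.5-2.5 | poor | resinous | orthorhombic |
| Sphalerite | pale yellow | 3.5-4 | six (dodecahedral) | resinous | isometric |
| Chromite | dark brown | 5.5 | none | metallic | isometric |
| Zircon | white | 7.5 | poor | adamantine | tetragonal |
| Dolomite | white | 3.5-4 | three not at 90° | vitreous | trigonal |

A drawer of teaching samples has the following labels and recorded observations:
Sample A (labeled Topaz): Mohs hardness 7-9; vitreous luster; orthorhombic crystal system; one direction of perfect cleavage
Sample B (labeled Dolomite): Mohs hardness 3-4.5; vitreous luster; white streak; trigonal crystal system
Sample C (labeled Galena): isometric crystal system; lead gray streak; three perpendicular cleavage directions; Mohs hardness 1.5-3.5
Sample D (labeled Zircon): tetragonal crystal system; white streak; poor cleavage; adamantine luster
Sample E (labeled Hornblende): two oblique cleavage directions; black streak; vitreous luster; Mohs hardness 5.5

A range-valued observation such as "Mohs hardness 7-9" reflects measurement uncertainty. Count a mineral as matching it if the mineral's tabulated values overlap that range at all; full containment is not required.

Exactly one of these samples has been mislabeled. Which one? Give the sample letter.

E

Sample A: all recorded properties match Topaz.
Sample B: all recorded properties match Dolomite.
Sample C: all recorded properties match Galena.
Sample D: all recorded properties match Zircon.
Sample E: black streak is outside the reference for Hornblende (pale gray streak) — mislabeled.
Sample E is the mislabeled one.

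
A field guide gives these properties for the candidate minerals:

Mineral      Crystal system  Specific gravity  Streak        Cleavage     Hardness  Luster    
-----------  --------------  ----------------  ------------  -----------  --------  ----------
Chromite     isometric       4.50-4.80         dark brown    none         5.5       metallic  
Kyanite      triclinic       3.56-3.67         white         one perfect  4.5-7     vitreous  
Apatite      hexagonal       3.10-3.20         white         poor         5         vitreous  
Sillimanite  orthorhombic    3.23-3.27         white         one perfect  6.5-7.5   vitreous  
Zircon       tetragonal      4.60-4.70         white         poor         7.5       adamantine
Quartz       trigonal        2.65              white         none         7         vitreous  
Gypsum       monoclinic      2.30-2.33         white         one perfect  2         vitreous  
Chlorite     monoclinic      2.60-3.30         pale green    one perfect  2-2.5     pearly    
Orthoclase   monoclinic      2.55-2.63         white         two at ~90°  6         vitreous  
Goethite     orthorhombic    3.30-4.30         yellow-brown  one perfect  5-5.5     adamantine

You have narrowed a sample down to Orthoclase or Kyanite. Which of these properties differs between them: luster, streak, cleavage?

Luster: both vitreous — shared.
Streak: both white — shared.
Cleavage: Orthoclase two at ~90°, Kyanite one perfect — these differ.
Only cleavage differs between Orthoclase and Kyanite among the listed tests.

cleavage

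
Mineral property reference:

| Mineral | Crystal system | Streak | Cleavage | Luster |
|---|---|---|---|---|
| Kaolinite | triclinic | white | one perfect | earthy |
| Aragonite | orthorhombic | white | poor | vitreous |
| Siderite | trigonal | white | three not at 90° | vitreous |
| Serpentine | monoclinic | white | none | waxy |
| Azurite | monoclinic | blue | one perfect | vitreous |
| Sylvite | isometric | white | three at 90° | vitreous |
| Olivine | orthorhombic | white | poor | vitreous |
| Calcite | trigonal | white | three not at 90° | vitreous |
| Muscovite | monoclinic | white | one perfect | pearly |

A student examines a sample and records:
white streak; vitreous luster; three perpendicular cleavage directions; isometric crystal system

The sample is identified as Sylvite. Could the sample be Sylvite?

White streak — agrees with Sylvite (white streak).
Vitreous luster — agrees with Sylvite (vitreous luster).
Three perpendicular cleavage directions — agrees with Sylvite (cleavage three at 90°).
Isometric crystal system — agrees with Sylvite (isometric system).
All observations are consistent with the tabulated values for Sylvite.

Yes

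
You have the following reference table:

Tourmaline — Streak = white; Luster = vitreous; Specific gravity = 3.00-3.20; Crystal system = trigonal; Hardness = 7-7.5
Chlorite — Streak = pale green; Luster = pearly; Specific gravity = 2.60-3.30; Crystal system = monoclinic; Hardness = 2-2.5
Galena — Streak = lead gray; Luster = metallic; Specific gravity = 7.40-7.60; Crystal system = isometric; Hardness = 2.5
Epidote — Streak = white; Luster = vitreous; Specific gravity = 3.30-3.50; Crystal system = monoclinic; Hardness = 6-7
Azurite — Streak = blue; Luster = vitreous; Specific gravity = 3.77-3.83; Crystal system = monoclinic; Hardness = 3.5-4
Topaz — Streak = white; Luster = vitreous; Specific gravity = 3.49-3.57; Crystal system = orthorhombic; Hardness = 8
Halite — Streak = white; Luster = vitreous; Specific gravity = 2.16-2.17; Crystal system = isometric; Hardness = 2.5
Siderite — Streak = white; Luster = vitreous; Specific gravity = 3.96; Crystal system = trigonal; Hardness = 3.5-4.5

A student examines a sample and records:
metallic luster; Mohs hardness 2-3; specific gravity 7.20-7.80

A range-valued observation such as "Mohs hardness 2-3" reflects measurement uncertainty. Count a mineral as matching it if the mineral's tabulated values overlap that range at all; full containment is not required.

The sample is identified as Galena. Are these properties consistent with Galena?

Metallic luster — is consistent with Galena (metallic luster).
Mohs hardness 2-3 — is consistent with Galena (hardness 2.5).
Specific gravity 7.20-7.80 — is consistent with Galena (SG 7.40-7.60).
Every observed property is compatible with the reference values for Galena.

Yes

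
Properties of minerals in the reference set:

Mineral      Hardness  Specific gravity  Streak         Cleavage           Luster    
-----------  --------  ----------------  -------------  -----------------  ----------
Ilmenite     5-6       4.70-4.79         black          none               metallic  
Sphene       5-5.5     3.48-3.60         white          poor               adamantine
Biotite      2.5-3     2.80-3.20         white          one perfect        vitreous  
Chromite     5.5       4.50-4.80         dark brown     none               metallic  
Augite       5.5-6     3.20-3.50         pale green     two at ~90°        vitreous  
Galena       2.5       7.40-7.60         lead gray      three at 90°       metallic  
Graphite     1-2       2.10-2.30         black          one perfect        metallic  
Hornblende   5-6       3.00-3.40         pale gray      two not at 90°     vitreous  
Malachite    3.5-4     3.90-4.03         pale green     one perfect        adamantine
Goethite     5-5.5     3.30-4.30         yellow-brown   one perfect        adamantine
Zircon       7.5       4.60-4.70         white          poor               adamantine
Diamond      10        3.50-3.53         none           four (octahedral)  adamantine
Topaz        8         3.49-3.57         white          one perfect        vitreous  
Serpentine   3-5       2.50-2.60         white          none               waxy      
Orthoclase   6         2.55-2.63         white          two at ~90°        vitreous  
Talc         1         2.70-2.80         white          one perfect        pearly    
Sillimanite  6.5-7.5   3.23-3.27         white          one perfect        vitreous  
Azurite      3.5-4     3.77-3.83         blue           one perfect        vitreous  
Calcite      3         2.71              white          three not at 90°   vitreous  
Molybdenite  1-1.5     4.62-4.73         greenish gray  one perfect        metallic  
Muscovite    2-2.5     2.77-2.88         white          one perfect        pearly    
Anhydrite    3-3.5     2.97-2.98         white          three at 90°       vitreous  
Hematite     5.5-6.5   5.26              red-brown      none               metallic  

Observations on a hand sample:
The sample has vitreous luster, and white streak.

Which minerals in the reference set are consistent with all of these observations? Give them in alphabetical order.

Anhydrite, Biotite, Calcite, Orthoclase, Sillimanite, Topaz

Vitreous luster: narrows the field to Biotite, Augite, Hornblende, Topaz, Orthoclase, Sillimanite, Azurite, Calcite, Anhydrite.
White streak excludes Augite, Hornblende, Azurite.
Consistent with every observation: Anhydrite, Biotite, Calcite, Orthoclase, Sillimanite, Topaz.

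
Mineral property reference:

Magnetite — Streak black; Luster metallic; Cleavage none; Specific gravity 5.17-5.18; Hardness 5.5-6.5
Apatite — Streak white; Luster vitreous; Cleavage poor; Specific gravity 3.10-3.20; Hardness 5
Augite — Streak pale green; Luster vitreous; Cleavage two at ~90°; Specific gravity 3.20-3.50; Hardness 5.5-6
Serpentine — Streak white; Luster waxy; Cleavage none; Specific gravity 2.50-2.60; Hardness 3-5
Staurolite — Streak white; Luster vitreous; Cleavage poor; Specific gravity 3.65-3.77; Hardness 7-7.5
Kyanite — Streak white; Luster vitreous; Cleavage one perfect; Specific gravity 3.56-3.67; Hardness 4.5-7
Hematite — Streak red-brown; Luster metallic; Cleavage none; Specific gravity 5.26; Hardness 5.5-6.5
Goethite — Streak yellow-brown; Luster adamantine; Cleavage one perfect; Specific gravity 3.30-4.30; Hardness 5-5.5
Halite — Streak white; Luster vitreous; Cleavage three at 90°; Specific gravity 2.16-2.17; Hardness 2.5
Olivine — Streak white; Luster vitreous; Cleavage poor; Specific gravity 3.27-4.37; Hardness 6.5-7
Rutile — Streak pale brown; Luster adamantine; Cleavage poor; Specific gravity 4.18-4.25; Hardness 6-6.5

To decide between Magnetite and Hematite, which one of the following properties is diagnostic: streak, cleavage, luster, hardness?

streak

Streak: Magnetite black, Hematite red-brown — different.
Cleavage: both none — same for both.
Luster: both metallic — same for both.
Hardness: both 5.5-6.5 — same for both.
Of the listed properties, streak is the one that separates them.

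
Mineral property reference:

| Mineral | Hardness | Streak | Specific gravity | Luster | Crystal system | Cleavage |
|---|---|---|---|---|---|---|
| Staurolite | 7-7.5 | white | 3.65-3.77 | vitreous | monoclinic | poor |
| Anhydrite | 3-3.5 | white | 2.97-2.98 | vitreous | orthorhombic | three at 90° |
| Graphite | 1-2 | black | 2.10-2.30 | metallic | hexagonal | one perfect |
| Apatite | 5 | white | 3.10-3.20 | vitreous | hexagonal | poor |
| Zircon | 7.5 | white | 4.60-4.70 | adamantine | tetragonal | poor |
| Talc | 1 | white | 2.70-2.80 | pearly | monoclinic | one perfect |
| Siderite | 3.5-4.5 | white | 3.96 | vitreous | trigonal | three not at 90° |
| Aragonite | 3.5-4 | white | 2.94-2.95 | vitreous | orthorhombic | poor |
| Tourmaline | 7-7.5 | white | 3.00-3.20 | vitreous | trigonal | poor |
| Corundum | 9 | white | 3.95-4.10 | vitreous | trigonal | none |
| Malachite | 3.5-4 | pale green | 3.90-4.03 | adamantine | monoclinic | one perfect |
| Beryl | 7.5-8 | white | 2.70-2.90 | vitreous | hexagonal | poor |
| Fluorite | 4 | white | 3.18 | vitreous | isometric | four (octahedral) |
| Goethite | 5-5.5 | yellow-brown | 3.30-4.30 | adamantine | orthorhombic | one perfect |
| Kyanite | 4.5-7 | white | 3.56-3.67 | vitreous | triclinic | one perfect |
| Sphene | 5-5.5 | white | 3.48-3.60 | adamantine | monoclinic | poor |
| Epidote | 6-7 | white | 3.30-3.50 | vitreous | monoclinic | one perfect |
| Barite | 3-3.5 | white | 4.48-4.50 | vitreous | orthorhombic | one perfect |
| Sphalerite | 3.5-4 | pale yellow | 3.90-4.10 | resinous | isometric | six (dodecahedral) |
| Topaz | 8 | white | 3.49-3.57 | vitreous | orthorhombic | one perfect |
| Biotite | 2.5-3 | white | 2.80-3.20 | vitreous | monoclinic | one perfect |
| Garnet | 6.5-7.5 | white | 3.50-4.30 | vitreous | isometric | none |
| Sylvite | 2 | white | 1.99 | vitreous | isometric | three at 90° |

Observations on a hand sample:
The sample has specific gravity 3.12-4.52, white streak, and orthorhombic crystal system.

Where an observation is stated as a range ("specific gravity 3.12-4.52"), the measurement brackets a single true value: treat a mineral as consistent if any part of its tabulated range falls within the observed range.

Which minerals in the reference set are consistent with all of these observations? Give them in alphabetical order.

Barite, Topaz

Specific gravity 3.12-4.52 — Staurolite, Apatite, Siderite, Tourmaline, Corundum, Malachite, Fluorite, Goethite, Kyanite, Sphene, Epidote, Barite, Sphalerite, Topaz, Biotite, Garnet remain.
White streak eliminates Malachite, Goethite, Sphalerite.
Orthorhombic crystal system — narrows the field to Barite, Topaz.
Consistent with every observation: Barite, Topaz.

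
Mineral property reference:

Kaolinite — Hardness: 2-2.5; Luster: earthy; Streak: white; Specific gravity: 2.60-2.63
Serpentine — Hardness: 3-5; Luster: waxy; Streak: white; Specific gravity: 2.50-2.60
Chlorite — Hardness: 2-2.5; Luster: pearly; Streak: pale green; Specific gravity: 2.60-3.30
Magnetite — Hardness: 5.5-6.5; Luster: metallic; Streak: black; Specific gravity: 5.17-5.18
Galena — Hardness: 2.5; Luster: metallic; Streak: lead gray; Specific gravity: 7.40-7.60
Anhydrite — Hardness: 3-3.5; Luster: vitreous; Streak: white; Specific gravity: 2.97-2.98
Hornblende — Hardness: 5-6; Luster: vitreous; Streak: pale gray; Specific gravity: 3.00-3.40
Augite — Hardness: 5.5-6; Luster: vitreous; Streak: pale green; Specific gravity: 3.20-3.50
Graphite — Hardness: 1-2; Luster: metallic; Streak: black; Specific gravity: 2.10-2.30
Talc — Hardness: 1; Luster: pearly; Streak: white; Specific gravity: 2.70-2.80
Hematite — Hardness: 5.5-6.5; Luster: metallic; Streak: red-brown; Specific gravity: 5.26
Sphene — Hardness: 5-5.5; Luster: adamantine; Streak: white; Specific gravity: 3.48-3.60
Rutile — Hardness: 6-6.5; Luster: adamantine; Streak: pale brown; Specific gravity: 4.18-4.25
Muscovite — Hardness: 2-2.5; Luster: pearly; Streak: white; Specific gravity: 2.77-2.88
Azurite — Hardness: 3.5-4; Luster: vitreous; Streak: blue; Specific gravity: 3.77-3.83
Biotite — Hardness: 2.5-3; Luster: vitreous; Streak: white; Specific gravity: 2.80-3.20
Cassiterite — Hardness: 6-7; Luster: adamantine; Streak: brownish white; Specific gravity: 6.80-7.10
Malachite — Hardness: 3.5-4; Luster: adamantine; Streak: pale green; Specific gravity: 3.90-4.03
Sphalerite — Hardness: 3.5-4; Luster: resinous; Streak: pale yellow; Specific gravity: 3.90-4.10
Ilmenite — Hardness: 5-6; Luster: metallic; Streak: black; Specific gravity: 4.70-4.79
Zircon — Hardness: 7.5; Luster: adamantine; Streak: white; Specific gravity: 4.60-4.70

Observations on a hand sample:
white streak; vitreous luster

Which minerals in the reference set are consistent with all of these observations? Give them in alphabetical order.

White streak: Kaolinite, Serpentine, Anhydrite, Talc, Sphene, Muscovite, Biotite, Zircon remain.
Vitreous luster: narrows the field to Anhydrite, Biotite.
Consistent with every observation: Anhydrite, Biotite.

Anhydrite, Biotite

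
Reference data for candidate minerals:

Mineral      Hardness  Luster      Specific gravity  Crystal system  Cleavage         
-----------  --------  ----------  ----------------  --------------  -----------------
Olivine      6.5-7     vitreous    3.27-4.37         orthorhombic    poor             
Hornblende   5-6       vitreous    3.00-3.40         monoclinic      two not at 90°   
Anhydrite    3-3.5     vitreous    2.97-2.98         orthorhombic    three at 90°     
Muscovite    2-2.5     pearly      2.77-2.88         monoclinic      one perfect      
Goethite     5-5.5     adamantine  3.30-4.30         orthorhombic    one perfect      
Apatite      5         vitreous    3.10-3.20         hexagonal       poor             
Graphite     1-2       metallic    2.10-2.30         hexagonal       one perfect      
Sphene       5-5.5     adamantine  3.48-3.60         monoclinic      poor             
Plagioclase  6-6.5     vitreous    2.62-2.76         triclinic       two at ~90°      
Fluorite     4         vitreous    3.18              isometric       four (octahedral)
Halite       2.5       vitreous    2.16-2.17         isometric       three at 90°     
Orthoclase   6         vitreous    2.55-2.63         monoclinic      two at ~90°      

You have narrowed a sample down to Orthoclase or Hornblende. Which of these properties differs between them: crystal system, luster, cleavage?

Crystal system: both monoclinic — shared.
Luster: both vitreous — shared.
Cleavage: Orthoclase two at ~90°, Hornblende two not at 90° — different.
Cleavage is the diagnostic property here.

cleavage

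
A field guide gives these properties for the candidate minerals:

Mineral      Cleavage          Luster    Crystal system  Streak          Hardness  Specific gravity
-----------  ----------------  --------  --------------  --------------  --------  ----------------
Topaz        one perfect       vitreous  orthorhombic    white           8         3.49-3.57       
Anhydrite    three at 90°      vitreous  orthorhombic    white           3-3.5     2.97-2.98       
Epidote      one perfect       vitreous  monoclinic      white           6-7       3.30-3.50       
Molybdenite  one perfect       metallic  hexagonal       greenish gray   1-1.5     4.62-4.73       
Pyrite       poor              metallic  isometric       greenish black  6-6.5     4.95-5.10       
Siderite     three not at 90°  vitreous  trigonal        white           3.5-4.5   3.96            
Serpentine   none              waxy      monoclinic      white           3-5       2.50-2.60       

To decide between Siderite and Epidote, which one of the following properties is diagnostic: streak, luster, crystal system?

Streak: both white — identical.
Luster: both vitreous — identical.
Crystal system: Siderite trigonal, Epidote monoclinic — these differ.
Only crystal system differs between Siderite and Epidote among the listed tests.

crystal system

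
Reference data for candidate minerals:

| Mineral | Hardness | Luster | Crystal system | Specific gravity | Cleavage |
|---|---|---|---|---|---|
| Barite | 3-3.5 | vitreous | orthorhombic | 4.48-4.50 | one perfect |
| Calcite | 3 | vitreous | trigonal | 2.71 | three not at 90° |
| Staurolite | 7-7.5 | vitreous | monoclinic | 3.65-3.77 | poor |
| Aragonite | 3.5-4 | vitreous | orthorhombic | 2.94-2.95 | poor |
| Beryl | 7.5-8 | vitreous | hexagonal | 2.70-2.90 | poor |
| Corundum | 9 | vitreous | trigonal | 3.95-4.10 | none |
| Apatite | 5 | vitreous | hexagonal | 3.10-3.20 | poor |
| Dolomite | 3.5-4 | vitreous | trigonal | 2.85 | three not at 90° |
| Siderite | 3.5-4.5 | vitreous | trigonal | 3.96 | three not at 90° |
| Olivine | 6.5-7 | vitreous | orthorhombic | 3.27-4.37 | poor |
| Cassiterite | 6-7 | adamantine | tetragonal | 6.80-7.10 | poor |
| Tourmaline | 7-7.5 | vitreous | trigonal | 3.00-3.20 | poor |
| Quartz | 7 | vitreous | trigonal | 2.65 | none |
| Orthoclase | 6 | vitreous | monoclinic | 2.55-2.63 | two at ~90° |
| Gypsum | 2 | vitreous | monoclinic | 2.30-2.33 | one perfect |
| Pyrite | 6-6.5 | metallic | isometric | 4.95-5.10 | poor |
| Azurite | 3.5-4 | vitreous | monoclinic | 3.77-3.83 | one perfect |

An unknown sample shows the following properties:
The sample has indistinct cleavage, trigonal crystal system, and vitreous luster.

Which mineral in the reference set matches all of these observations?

Indistinct cleavage — leaves Staurolite, Aragonite, Beryl, Apatite, Olivine, Cassiterite, Tourmaline, Pyrite.
Trigonal crystal system — Tourmaline remains.
Vitreous luster — consistent with all remaining minerals.
The only mineral consistent with every observation is Tourmaline.

Tourmaline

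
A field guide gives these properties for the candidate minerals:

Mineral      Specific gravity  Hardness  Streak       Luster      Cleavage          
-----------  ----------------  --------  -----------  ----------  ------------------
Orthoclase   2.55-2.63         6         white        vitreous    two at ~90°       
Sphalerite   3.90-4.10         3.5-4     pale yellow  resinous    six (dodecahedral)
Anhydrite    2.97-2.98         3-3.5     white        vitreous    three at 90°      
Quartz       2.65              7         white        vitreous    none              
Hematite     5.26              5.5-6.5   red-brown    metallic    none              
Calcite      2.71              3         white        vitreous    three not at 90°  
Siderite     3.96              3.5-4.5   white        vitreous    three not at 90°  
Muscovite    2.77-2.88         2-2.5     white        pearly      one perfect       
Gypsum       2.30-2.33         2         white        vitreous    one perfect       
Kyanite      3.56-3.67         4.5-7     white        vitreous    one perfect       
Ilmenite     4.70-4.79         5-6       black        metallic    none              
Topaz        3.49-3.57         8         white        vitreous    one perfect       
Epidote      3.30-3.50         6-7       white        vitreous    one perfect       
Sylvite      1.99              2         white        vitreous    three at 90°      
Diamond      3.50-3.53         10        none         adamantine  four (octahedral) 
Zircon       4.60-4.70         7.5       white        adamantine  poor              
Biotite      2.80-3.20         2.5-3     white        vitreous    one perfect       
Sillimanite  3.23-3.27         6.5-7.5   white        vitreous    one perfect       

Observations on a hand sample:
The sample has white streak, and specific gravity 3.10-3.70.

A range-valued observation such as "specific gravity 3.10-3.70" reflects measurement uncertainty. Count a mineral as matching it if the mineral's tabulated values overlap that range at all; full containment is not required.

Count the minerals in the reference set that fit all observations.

White streak rules out Sphalerite, Hematite, Ilmenite, Diamond.
Specific gravity 3.10-3.70: leaves Kyanite, Topaz, Epidote, Biotite, Sillimanite.
The minerals that satisfy all observations are Biotite, Epidote, Kyanite, Sillimanite, Topaz.
That is 5 minerals.

5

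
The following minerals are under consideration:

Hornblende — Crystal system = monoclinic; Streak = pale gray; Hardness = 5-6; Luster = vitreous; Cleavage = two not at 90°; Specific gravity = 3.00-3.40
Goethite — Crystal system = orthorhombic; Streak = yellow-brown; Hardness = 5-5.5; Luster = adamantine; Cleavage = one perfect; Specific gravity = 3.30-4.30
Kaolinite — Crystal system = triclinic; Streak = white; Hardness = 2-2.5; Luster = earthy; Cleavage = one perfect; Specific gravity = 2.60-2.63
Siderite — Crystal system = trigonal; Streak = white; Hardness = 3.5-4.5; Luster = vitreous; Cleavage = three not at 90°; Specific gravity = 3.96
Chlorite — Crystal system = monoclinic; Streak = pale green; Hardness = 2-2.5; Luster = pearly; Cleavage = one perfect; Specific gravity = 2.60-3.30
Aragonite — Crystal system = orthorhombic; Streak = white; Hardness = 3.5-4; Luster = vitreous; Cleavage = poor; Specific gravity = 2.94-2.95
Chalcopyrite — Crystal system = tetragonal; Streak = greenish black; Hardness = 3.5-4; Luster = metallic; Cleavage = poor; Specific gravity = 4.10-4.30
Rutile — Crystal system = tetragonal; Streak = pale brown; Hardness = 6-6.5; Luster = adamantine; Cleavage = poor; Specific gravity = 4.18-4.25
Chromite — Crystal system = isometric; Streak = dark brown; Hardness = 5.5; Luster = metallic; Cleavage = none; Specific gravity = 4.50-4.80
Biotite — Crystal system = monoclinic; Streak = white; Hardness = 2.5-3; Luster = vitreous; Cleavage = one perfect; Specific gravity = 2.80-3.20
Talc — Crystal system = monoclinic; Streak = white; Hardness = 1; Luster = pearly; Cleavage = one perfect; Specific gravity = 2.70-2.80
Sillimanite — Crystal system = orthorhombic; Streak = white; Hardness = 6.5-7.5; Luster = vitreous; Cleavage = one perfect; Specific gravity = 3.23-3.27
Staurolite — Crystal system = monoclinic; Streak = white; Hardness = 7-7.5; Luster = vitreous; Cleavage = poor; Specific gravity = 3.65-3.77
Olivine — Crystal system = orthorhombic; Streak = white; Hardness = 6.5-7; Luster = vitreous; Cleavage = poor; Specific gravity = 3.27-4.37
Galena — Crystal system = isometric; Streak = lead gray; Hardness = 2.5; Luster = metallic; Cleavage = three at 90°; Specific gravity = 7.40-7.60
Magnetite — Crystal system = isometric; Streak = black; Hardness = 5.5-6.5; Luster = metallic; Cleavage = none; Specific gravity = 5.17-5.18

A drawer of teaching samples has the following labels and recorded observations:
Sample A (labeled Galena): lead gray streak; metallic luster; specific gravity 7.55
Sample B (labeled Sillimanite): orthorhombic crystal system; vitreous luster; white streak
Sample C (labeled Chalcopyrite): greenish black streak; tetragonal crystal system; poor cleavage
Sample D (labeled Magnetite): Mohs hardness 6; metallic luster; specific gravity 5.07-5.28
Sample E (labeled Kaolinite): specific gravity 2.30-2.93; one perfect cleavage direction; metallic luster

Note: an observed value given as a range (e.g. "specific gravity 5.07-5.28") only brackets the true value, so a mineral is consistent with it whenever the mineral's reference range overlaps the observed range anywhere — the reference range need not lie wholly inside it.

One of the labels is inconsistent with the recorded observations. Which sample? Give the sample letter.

Sample A: all recorded properties match Galena.
Sample B: all recorded properties match Sillimanite.
Sample C: all recorded properties match Chalcopyrite.
Sample D: all recorded properties match Magnetite.
Sample E: metallic luster is outside the reference for Kaolinite (earthy luster) — mislabeled.
Sample E is the mislabeled one.

E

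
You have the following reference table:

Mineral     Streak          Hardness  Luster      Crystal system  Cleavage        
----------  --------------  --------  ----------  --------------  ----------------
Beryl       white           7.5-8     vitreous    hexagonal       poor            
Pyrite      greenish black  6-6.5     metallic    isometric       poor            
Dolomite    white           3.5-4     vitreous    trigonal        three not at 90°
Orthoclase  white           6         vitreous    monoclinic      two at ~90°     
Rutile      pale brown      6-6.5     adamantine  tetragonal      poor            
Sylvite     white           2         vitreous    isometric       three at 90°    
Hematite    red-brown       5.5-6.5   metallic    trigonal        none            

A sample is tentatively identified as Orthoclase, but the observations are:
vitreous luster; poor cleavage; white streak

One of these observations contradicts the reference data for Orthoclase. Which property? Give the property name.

Vitreous luster: Orthoclase has vitreous luster — matches.
Poor cleavage: Orthoclase has cleavage two at ~90° — does not match.
White streak: Orthoclase has white streak — matches.
The cleavage is the one property that does not fit.

cleavage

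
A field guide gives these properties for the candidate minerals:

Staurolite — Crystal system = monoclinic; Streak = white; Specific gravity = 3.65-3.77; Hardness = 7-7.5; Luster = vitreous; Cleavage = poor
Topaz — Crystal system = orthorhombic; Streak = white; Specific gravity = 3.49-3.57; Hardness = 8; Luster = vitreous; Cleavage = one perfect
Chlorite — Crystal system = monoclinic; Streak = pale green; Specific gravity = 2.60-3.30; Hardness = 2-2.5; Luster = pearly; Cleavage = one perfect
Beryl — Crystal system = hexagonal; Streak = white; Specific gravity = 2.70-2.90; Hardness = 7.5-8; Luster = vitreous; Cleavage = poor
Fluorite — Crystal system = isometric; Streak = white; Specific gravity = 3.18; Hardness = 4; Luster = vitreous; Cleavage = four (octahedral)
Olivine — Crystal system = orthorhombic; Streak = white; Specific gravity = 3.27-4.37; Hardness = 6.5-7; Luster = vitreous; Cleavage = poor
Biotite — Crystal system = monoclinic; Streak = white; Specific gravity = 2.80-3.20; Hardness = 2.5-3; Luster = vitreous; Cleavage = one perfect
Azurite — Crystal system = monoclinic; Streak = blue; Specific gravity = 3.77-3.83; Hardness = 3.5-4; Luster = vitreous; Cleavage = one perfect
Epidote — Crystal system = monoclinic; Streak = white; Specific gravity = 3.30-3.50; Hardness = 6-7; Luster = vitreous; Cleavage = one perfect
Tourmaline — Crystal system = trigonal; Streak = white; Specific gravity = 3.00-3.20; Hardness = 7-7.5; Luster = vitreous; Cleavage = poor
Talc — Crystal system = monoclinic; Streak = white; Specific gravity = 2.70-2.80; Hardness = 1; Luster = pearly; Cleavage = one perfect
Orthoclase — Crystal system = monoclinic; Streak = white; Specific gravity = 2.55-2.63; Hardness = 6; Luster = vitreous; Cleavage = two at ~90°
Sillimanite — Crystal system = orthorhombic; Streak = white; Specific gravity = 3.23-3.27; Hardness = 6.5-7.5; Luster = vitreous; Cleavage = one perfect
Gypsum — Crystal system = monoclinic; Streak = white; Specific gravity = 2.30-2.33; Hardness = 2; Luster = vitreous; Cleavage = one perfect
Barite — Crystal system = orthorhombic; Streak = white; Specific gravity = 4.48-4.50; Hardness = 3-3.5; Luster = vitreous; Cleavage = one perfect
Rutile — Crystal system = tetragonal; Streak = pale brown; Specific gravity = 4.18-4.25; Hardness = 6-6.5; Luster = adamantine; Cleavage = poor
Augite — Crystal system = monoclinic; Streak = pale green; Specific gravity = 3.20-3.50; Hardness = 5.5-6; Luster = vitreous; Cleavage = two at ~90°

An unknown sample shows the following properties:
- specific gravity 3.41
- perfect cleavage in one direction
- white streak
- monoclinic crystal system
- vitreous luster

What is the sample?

Specific gravity 3.41 — narrows the field to Olivine, Epidote, Augite.
Perfect cleavage in one direction — narrows the field to Epidote.
White streak — all remaining candidates fit.
Monoclinic crystal system — all remaining candidates fit.
Vitreous luster — no further eliminations.
The only mineral consistent with every observation is Epidote.

Epidote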